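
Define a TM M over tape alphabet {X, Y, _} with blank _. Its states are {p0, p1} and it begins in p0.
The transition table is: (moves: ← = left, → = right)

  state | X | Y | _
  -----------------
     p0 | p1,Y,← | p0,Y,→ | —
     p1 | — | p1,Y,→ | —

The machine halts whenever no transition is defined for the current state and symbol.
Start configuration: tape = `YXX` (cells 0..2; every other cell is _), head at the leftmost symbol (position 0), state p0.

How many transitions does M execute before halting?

p0 | [Y]XX   read Y → write Y, move →, go to p0
p0 | Y[X]X   read X → write Y, move ←, go to p1
p1 | [Y]YX   read Y → write Y, move →, go to p1
p1 | Y[Y]X   read Y → write Y, move →, go to p1
p1 | YY[X]
M halts after 4 transitions.

4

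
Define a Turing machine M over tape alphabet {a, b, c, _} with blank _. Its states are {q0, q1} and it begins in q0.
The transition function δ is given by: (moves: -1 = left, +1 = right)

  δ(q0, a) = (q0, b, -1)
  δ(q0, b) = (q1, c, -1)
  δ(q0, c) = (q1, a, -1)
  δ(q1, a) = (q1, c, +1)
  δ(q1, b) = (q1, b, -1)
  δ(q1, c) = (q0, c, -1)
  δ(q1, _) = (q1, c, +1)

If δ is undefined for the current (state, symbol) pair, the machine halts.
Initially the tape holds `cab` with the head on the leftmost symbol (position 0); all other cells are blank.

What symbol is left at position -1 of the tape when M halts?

q0 | __[c]ab   read c → write a, move -1, go to q1
q1 | _[_]aab   read _ → write c, move +1, go to q1
q1 | _c[a]ab   read a → write c, move +1, go to q1
q1 | _cc[a]b   read a → write c, move +1, go to q1
q1 | _ccc[b]   read b → write b, move -1, go to q1
q1 | _cc[c]b   read c → write c, move -1, go to q0
q0 | _c[c]cb   read c → write a, move -1, go to q1
q1 | _[c]acb   read c → write c, move -1, go to q0
q0 | [_]cacb
Cell -1 holds c when M halts.

c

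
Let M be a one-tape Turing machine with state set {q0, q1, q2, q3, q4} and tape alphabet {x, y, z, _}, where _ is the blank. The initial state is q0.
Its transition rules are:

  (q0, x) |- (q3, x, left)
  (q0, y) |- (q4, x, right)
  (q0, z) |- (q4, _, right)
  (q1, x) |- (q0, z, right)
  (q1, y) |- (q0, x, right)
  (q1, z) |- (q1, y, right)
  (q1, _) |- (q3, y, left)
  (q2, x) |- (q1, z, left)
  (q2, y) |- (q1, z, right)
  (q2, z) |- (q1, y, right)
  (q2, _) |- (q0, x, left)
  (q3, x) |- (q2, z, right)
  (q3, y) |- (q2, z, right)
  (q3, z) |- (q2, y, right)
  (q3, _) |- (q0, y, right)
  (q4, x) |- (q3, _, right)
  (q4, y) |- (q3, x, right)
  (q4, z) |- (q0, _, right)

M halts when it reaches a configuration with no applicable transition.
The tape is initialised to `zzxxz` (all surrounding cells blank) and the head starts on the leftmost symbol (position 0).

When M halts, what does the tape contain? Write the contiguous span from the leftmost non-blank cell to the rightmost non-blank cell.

state=q0 head=0 tape=[z]zxxz_   (q0,z)→(q4,_,right)
state=q4 head=1 tape=_[z]xxz_   (q4,z)→(q0,_,right)
state=q0 head=2 tape=__[x]xz_   (q0,x)→(q3,x,left)
state=q3 head=1 tape=_[_]xxz_   (q3,_)→(q0,y,right)
state=q0 head=2 tape=_y[x]xz_   (q0,x)→(q3,x,left)
state=q3 head=1 tape=_[y]xxz_   (q3,y)→(q2,z,right)
state=q2 head=2 tape=_z[x]xz_   (q2,x)→(q1,z,left)
state=q1 head=1 tape=_[z]zxz_   (q1,z)→(q1,y,right)
state=q1 head=2 tape=_y[z]xz_   (q1,z)→(q1,y,right)
state=q1 head=3 tape=_yy[x]z_   (q1,x)→(q0,z,right)
state=q0 head=4 tape=_yyz[z]_   (q0,z)→(q4,_,right)
state=q4 head=5 tape=_yyz_[_]
The non-blank tape span at halt is yyz.

yyz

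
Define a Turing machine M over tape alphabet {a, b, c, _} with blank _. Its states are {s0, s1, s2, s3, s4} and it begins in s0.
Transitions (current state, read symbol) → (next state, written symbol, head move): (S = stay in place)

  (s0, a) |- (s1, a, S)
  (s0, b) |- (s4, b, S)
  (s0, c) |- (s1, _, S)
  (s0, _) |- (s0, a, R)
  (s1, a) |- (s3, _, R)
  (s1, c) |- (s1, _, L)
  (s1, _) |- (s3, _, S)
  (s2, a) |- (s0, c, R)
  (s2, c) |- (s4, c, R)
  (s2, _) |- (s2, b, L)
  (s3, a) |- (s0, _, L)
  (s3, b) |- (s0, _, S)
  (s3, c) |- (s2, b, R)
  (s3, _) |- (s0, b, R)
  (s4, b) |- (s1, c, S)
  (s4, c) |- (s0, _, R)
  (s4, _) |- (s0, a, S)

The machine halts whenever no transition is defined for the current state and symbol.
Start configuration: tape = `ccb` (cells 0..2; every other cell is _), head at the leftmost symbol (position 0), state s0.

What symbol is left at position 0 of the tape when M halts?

b

s0 | [c]cb   read c → write _, move S, go to s1
s1 | [_]cb   read _ → write _, move S, go to s3
s3 | [_]cb   read _ → write b, move R, go to s0
s0 | b[c]b   read c → write _, move S, go to s1
s1 | b[_]b   read _ → write _, move S, go to s3
s3 | b[_]b   read _ → write b, move R, go to s0
s0 | bb[b]   read b → write b, move S, go to s4
s4 | bb[b]   read b → write c, move S, go to s1
s1 | bb[c]   read c → write _, move L, go to s1
s1 | b[b]_
Cell 0 holds b when M halts.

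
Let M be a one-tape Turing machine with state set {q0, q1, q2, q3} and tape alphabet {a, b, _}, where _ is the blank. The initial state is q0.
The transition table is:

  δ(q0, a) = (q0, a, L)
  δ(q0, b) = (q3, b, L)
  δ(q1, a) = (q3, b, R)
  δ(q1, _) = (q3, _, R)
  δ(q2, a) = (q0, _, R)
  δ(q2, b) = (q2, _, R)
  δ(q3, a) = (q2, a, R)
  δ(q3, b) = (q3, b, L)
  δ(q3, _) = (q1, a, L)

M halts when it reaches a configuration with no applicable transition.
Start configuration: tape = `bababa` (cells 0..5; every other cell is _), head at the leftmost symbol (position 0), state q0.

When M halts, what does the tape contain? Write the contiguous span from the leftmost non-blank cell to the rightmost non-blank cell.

state=q0 head=0 tape=__[b]ababa_   (q0,b)→(q3,b,L)
state=q3 head=-1 tape=_[_]bababa_   (q3,_)→(q1,a,L)
state=q1 head=-2 tape=[_]abababa_   (q1,_)→(q3,_,R)
state=q3 head=-1 tape=_[a]bababa_   (q3,a)→(q2,a,R)
state=q2 head=0 tape=_a[b]ababa_   (q2,b)→(q2,_,R)
state=q2 head=1 tape=_a_[a]baba_   (q2,a)→(q0,_,R)
state=q0 head=2 tape=_a__[b]aba_   (q0,b)→(q3,b,L)
state=q3 head=1 tape=_a_[_]baba_   (q3,_)→(q1,a,L)
state=q1 head=0 tape=_a[_]ababa_   (q1,_)→(q3,_,R)
state=q3 head=1 tape=_a_[a]baba_   (q3,a)→(q2,a,R)
state=q2 head=2 tape=_a_a[b]aba_   (q2,b)→(q2,_,R)
state=q2 head=3 tape=_a_a_[a]ba_   (q2,a)→(q0,_,R)
state=q0 head=4 tape=_a_a__[b]a_   (q0,b)→(q3,b,L)
state=q3 head=3 tape=_a_a_[_]ba_   (q3,_)→(q1,a,L)
state=q1 head=2 tape=_a_a[_]aba_   (q1,_)→(q3,_,R)
state=q3 head=3 tape=_a_a_[a]ba_   (q3,a)→(q2,a,R)
state=q2 head=4 tape=_a_a_a[b]a_   (q2,b)→(q2,_,R)
state=q2 head=5 tape=_a_a_a_[a]_   (q2,a)→(q0,_,R)
state=q0 head=6 tape=_a_a_a__[_]
The non-blank tape span at halt is a_a_a.

a_a_a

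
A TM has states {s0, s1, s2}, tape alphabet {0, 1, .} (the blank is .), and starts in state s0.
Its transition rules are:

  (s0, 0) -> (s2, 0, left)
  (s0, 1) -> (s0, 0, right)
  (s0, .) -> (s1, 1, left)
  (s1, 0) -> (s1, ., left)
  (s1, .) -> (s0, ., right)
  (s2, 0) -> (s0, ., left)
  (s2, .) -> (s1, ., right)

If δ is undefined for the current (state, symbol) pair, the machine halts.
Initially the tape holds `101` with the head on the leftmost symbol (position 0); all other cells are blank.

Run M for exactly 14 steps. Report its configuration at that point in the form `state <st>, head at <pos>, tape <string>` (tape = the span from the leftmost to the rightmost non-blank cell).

s0 | ..[1]01   read 1 → write 0, move right, go to s0
s0 | ..0[0]1   read 0 → write 0, move left, go to s2
s2 | ..[0]01   read 0 → write ., move left, go to s0
s0 | .[.].01   read . → write 1, move left, go to s1
s1 | [.]1.01   read . → write ., move right, go to s0
s0 | .[1].01   read 1 → write 0, move right, go to s0
s0 | .0[.]01   read . → write 1, move left, go to s1
s1 | .[0]101   read 0 → write ., move left, go to s1
s1 | [.].101   read . → write ., move right, go to s0
s0 | .[.]101   read . → write 1, move left, go to s1
s1 | [.]1101   read . → write ., move right, go to s0
s0 | .[1]101   read 1 → write 0, move right, go to s0
s0 | .0[1]01   read 1 → write 0, move right, go to s0
s0 | .00[0]1   read 0 → write 0, move left, go to s2
s2 | .0[0]01
After 14 steps: state s2, head at 0, tape 0001.

state s2, head at 0, tape 0001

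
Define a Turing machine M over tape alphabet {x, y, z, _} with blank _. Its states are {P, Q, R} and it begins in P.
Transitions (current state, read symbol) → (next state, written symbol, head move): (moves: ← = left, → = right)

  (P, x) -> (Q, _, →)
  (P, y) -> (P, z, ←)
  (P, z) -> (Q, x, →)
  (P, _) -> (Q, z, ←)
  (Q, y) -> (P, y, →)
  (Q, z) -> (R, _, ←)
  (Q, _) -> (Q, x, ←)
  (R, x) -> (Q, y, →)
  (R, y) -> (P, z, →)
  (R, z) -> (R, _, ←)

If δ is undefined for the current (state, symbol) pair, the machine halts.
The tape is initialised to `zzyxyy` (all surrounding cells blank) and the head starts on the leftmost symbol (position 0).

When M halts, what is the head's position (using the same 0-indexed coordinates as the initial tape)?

4

state=P head=0 tape=[z]zyxyy   (P,z)→(Q,x,→)
state=Q head=1 tape=x[z]yxyy   (Q,z)→(R,_,←)
state=R head=0 tape=[x]_yxyy   (R,x)→(Q,y,→)
state=Q head=1 tape=y[_]yxyy   (Q,_)→(Q,x,←)
state=Q head=0 tape=[y]xyxyy   (Q,y)→(P,y,→)
state=P head=1 tape=y[x]yxyy   (P,x)→(Q,_,→)
state=Q head=2 tape=y_[y]xyy   (Q,y)→(P,y,→)
state=P head=3 tape=y_y[x]yy   (P,x)→(Q,_,→)
state=Q head=4 tape=y_y_[y]y   (Q,y)→(P,y,→)
state=P head=5 tape=y_y_y[y]   (P,y)→(P,z,←)
state=P head=4 tape=y_y_[y]z   (P,y)→(P,z,←)
state=P head=3 tape=y_y[_]zz   (P,_)→(Q,z,←)
state=Q head=2 tape=y_[y]zzz   (Q,y)→(P,y,→)
state=P head=3 tape=y_y[z]zz   (P,z)→(Q,x,→)
state=Q head=4 tape=y_yx[z]z   (Q,z)→(R,_,←)
state=R head=3 tape=y_y[x]_z   (R,x)→(Q,y,→)
state=Q head=4 tape=y_yy[_]z   (Q,_)→(Q,x,←)
state=Q head=3 tape=y_y[y]xz   (Q,y)→(P,y,→)
state=P head=4 tape=y_yy[x]z   (P,x)→(Q,_,→)
state=Q head=5 tape=y_yy_[z]   (Q,z)→(R,_,←)
state=R head=4 tape=y_yy[_]_
At halt the head is at cell 4.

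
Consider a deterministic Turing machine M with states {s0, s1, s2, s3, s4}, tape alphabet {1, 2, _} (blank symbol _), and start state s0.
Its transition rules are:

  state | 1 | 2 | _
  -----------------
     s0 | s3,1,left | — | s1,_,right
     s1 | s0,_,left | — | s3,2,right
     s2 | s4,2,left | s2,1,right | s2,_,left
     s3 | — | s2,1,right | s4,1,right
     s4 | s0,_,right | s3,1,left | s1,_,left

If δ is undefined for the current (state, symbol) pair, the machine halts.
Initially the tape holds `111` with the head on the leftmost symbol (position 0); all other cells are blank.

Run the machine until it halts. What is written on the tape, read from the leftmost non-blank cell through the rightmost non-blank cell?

111__2

s0 | _[1]11____   read 1 → write 1, move left, go to s3
s3 | [_]111____   read _ → write 1, move right, go to s4
s4 | 1[1]11____   read 1 → write _, move right, go to s0
s0 | 1_[1]1____   read 1 → write 1, move left, go to s3
s3 | 1[_]11____   read _ → write 1, move right, go to s4
s4 | 11[1]1____   read 1 → write _, move right, go to s0
s0 | 11_[1]____   read 1 → write 1, move left, go to s3
s3 | 11[_]1____   read _ → write 1, move right, go to s4
s4 | 111[1]____   read 1 → write _, move right, go to s0
s0 | 111_[_]___   read _ → write _, move right, go to s1
s1 | 111__[_]__   read _ → write 2, move right, go to s3
s3 | 111__2[_]_   read _ → write 1, move right, go to s4
s4 | 111__21[_]   read _ → write _, move left, go to s1
s1 | 111__2[1]_   read 1 → write _, move left, go to s0
s0 | 111__[2]__
The non-blank tape span at halt is 111__2.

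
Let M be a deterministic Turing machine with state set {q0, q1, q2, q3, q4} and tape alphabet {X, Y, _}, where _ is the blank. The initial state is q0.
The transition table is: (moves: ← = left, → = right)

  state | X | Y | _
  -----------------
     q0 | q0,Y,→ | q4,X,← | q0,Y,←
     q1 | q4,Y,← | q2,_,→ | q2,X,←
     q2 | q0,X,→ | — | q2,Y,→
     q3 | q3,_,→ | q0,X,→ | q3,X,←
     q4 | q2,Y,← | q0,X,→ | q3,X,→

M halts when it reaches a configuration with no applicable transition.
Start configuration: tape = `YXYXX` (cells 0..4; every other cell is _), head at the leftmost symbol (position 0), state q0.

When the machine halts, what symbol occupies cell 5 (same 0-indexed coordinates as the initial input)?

state=q0 head=0 tape=_[Y]XYXX__   (q0,Y)→(q4,X,←)
state=q4 head=-1 tape=[_]XXYXX__   (q4,_)→(q3,X,→)
state=q3 head=0 tape=X[X]XYXX__   (q3,X)→(q3,_,→)
state=q3 head=1 tape=X_[X]YXX__   (q3,X)→(q3,_,→)
state=q3 head=2 tape=X__[Y]XX__   (q3,Y)→(q0,X,→)
state=q0 head=3 tape=X__X[X]X__   (q0,X)→(q0,Y,→)
state=q0 head=4 tape=X__XY[X]__   (q0,X)→(q0,Y,→)
state=q0 head=5 tape=X__XYY[_]_   (q0,_)→(q0,Y,←)
state=q0 head=4 tape=X__XY[Y]Y_   (q0,Y)→(q4,X,←)
state=q4 head=3 tape=X__X[Y]XY_   (q4,Y)→(q0,X,→)
state=q0 head=4 tape=X__XX[X]Y_   (q0,X)→(q0,Y,→)
state=q0 head=5 tape=X__XXY[Y]_   (q0,Y)→(q4,X,←)
state=q4 head=4 tape=X__XX[Y]X_   (q4,Y)→(q0,X,→)
state=q0 head=5 tape=X__XXX[X]_   (q0,X)→(q0,Y,→)
state=q0 head=6 tape=X__XXXY[_]   (q0,_)→(q0,Y,←)
state=q0 head=5 tape=X__XXX[Y]Y   (q0,Y)→(q4,X,←)
state=q4 head=4 tape=X__XX[X]XY   (q4,X)→(q2,Y,←)
state=q2 head=3 tape=X__X[X]YXY   (q2,X)→(q0,X,→)
state=q0 head=4 tape=X__XX[Y]XY   (q0,Y)→(q4,X,←)
state=q4 head=3 tape=X__X[X]XXY   (q4,X)→(q2,Y,←)
state=q2 head=2 tape=X__[X]YXXY   (q2,X)→(q0,X,→)
state=q0 head=3 tape=X__X[Y]XXY   (q0,Y)→(q4,X,←)
state=q4 head=2 tape=X__[X]XXXY   (q4,X)→(q2,Y,←)
state=q2 head=1 tape=X_[_]YXXXY   (q2,_)→(q2,Y,→)
state=q2 head=2 tape=X_Y[Y]XXXY
Cell 5 holds X when M halts.

X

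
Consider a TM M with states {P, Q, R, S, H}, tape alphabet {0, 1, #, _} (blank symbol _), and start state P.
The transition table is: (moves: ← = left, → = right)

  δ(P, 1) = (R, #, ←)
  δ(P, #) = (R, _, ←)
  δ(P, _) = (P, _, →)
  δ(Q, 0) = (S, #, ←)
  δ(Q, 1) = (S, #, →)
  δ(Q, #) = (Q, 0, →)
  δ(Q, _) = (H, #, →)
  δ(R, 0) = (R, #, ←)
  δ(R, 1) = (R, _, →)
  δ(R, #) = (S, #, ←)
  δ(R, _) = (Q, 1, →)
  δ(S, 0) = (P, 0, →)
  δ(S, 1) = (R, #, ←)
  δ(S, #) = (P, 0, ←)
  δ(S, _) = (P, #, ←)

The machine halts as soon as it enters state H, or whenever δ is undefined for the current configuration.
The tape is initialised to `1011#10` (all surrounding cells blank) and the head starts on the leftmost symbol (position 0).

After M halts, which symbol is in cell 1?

_

P | __[1]011#10   read 1 → write #, move ←, go to R
R | _[_]#011#10   read _ → write 1, move →, go to Q
Q | _1[#]011#10   read # → write 0, move →, go to Q
Q | _10[0]11#10   read 0 → write #, move ←, go to S
S | _1[0]#11#10   read 0 → write 0, move →, go to P
P | _10[#]11#10   read # → write _, move ←, go to R
R | _1[0]_11#10   read 0 → write #, move ←, go to R
R | _[1]#_11#10   read 1 → write _, move →, go to R
R | __[#]_11#10   read # → write #, move ←, go to S
S | _[_]#_11#10   read _ → write #, move ←, go to P
P | [_]##_11#10   read _ → write _, move →, go to P
P | _[#]#_11#10   read # → write _, move ←, go to R
R | [_]_#_11#10   read _ → write 1, move →, go to Q
Q | 1[_]#_11#10   read _ → write #, move →, go to H
H | 1#[#]_11#10
Cell 1 holds _ when M halts.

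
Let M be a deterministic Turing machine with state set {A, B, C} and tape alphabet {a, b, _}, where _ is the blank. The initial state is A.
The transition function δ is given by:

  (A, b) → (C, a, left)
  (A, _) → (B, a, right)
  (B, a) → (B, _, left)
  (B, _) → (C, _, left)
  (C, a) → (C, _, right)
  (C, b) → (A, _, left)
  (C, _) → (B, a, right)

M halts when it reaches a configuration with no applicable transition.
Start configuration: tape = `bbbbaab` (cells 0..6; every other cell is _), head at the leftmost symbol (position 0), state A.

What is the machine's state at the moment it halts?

A | ___[b]bbbaab   read b → write a, move left, go to C
C | __[_]abbbaab   read _ → write a, move right, go to B
B | __a[a]bbbaab   read a → write _, move left, go to B
B | __[a]_bbbaab   read a → write _, move left, go to B
B | _[_]__bbbaab   read _ → write _, move left, go to C
C | [_]___bbbaab   read _ → write a, move right, go to B
B | a[_]__bbbaab   read _ → write _, move left, go to C
C | [a]___bbbaab   read a → write _, move right, go to C
C | _[_]__bbbaab   read _ → write a, move right, go to B
B | _a[_]_bbbaab   read _ → write _, move left, go to C
C | _[a]__bbbaab   read a → write _, move right, go to C
C | __[_]_bbbaab   read _ → write a, move right, go to B
B | __a[_]bbbaab   read _ → write _, move left, go to C
C | __[a]_bbbaab   read a → write _, move right, go to C
C | ___[_]bbbaab   read _ → write a, move right, go to B
B | ___a[b]bbaab
No transition is defined for (B, b); M halts in state B.

B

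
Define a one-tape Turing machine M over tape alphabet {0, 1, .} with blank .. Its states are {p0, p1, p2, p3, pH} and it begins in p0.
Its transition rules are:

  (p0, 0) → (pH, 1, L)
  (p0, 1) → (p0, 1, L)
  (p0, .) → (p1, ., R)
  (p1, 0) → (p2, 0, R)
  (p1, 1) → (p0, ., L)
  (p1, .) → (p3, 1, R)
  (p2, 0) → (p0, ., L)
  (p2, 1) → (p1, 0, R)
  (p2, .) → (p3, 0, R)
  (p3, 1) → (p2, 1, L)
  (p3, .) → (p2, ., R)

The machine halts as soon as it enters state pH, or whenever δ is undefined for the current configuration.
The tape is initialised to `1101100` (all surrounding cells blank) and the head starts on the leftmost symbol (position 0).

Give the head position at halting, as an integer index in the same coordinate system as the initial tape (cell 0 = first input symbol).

-1

p0 | .[1]101100   read 1 → write 1, move L, go to p0
p0 | [.]1101100   read . → write ., move R, go to p1
p1 | .[1]101100   read 1 → write ., move L, go to p0
p0 | [.].101100   read . → write ., move R, go to p1
p1 | .[.]101100   read . → write 1, move R, go to p3
p3 | .1[1]01100   read 1 → write 1, move L, go to p2
p2 | .[1]101100   read 1 → write 0, move R, go to p1
p1 | .0[1]01100   read 1 → write ., move L, go to p0
p0 | .[0].01100   read 0 → write 1, move L, go to pH
pH | [.]1.01100
At halt the head is at cell -1.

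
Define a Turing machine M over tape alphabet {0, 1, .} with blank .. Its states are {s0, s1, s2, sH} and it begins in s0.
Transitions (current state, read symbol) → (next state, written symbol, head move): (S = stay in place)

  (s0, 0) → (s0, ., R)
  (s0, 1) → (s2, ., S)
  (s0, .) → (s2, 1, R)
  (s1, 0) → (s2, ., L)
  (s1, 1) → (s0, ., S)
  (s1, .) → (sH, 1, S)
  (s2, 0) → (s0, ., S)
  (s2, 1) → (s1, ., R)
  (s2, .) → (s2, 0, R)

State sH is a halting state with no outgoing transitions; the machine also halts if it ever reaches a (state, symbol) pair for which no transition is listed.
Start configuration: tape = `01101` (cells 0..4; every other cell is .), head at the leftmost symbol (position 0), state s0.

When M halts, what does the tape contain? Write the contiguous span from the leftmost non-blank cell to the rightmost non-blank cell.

000.1

state=s0 head=0 tape=[0]1101.   (s0,0)→(s0,.,R)
state=s0 head=1 tape=.[1]101.   (s0,1)→(s2,.,S)
state=s2 head=1 tape=.[.]101.   (s2,.)→(s2,0,R)
state=s2 head=2 tape=.0[1]01.   (s2,1)→(s1,.,R)
state=s1 head=3 tape=.0.[0]1.   (s1,0)→(s2,.,L)
state=s2 head=2 tape=.0[.].1.   (s2,.)→(s2,0,R)
state=s2 head=3 tape=.00[.]1.   (s2,.)→(s2,0,R)
state=s2 head=4 tape=.000[1].   (s2,1)→(s1,.,R)
state=s1 head=5 tape=.000.[.]   (s1,.)→(sH,1,S)
state=sH head=5 tape=.000.[1]
The non-blank tape span at halt is 000.1.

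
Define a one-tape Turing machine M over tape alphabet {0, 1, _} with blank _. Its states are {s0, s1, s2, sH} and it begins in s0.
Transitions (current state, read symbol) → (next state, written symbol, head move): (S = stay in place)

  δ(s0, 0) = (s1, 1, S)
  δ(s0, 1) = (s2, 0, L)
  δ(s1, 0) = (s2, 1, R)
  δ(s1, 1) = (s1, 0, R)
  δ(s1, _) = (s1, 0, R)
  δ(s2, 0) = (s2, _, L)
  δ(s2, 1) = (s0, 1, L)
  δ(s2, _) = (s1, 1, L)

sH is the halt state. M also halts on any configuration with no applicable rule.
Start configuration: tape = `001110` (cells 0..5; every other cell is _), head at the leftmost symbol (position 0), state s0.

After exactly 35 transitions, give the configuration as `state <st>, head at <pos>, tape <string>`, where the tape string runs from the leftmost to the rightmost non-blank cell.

state s1, head at -2, tape 0000___01110

state=s0 head=0 tape=______[0]01110   (s0,0)→(s1,1,S)
state=s1 head=0 tape=______[1]01110   (s1,1)→(s1,0,R)
state=s1 head=1 tape=______0[0]1110   (s1,0)→(s2,1,R)
state=s2 head=2 tape=______01[1]110   (s2,1)→(s0,1,L)
state=s0 head=1 tape=______0[1]1110   (s0,1)→(s2,0,L)
state=s2 head=0 tape=______[0]01110   (s2,0)→(s2,_,L)
state=s2 head=-1 tape=_____[_]_01110   (s2,_)→(s1,1,L)
state=s1 head=-2 tape=____[_]1_01110   (s1,_)→(s1,0,R)
state=s1 head=-1 tape=____0[1]_01110   (s1,1)→(s1,0,R)
state=s1 head=0 tape=____00[_]01110   (s1,_)→(s1,0,R)
state=s1 head=1 tape=____000[0]1110   (s1,0)→(s2,1,R)
state=s2 head=2 tape=____0001[1]110   (s2,1)→(s0,1,L)
state=s0 head=1 tape=____000[1]1110   (s0,1)→(s2,0,L)
state=s2 head=0 tape=____00[0]01110   (s2,0)→(s2,_,L)
state=s2 head=-1 tape=____0[0]_01110   (s2,0)→(s2,_,L)
state=s2 head=-2 tape=____[0]__01110   (s2,0)→(s2,_,L)
state=s2 head=-3 tape=___[_]___01110   (s2,_)→(s1,1,L)
state=s1 head=-4 tape=__[_]1___01110   (s1,_)→(s1,0,R)
state=s1 head=-3 tape=__0[1]___01110   (s1,1)→(s1,0,R)
state=s1 head=-2 tape=__00[_]__01110   (s1,_)→(s1,0,R)
state=s1 head=-1 tape=__000[_]_01110   (s1,_)→(s1,0,R)
state=s1 head=0 tape=__0000[_]01110   (s1,_)→(s1,0,R)
state=s1 head=1 tape=__00000[0]1110   (s1,0)→(s2,1,R)
state=s2 head=2 tape=__000001[1]110   (s2,1)→(s0,1,L)
state=s0 head=1 tape=__00000[1]1110   (s0,1)→(s2,0,L)
state=s2 head=0 tape=__0000[0]01110   (s2,0)→(s2,_,L)
state=s2 head=-1 tape=__000[0]_01110   (s2,0)→(s2,_,L)
state=s2 head=-2 tape=__00[0]__01110   (s2,0)→(s2,_,L)
state=s2 head=-3 tape=__0[0]___01110   (s2,0)→(s2,_,L)
state=s2 head=-4 tape=__[0]____01110   (s2,0)→(s2,_,L)
state=s2 head=-5 tape=_[_]_____01110   (s2,_)→(s1,1,L)
state=s1 head=-6 tape=[_]1_____01110   (s1,_)→(s1,0,R)
state=s1 head=-5 tape=0[1]_____01110   (s1,1)→(s1,0,R)
state=s1 head=-4 tape=00[_]____01110   (s1,_)→(s1,0,R)
state=s1 head=-3 tape=000[_]___01110   (s1,_)→(s1,0,R)
state=s1 head=-2 tape=0000[_]__01110
After 35 steps: state s1, head at -2, tape 0000___01110.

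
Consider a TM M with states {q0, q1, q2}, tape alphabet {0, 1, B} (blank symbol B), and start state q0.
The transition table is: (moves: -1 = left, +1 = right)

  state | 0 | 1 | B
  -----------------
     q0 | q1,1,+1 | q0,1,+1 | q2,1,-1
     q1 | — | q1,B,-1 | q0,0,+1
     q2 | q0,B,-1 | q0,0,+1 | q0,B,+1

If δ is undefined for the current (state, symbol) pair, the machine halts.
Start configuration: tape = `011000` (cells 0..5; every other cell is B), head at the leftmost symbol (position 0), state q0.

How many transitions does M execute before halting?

state=q0 head=0 tape=BBB[0]11000   (q0,0)→(q1,1,+1)
state=q1 head=1 tape=BBB1[1]1000   (q1,1)→(q1,B,-1)
state=q1 head=0 tape=BBB[1]B1000   (q1,1)→(q1,B,-1)
state=q1 head=-1 tape=BB[B]BB1000   (q1,B)→(q0,0,+1)
state=q0 head=0 tape=BB0[B]B1000   (q0,B)→(q2,1,-1)
state=q2 head=-1 tape=BB[0]1B1000   (q2,0)→(q0,B,-1)
state=q0 head=-2 tape=B[B]B1B1000   (q0,B)→(q2,1,-1)
state=q2 head=-3 tape=[B]1B1B1000   (q2,B)→(q0,B,+1)
state=q0 head=-2 tape=B[1]B1B1000   (q0,1)→(q0,1,+1)
state=q0 head=-1 tape=B1[B]1B1000   (q0,B)→(q2,1,-1)
state=q2 head=-2 tape=B[1]11B1000   (q2,1)→(q0,0,+1)
state=q0 head=-1 tape=B0[1]1B1000   (q0,1)→(q0,1,+1)
state=q0 head=0 tape=B01[1]B1000   (q0,1)→(q0,1,+1)
state=q0 head=1 tape=B011[B]1000   (q0,B)→(q2,1,-1)
state=q2 head=0 tape=B01[1]11000   (q2,1)→(q0,0,+1)
state=q0 head=1 tape=B010[1]1000   (q0,1)→(q0,1,+1)
state=q0 head=2 tape=B0101[1]000   (q0,1)→(q0,1,+1)
state=q0 head=3 tape=B01011[0]00   (q0,0)→(q1,1,+1)
state=q1 head=4 tape=B010111[0]0
M halts after 18 transitions.

18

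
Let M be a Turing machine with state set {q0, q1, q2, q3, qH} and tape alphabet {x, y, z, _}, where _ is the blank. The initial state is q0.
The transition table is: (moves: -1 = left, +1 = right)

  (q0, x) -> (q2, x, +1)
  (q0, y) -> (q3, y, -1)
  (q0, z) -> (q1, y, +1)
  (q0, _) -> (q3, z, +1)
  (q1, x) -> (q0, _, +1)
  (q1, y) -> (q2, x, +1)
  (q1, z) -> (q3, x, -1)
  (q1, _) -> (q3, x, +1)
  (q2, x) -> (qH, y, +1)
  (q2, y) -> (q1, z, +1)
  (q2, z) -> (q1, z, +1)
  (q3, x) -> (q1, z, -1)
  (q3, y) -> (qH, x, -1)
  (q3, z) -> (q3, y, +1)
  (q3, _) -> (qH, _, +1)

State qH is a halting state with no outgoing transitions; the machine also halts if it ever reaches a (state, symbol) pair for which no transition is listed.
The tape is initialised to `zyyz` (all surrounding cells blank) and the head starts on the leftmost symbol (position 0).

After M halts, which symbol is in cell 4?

x

state=q0 head=0 tape=[z]yyz___   (q0,z)→(q1,y,+1)
state=q1 head=1 tape=y[y]yz___   (q1,y)→(q2,x,+1)
state=q2 head=2 tape=yx[y]z___   (q2,y)→(q1,z,+1)
state=q1 head=3 tape=yxz[z]___   (q1,z)→(q3,x,-1)
state=q3 head=2 tape=yx[z]x___   (q3,z)→(q3,y,+1)
state=q3 head=3 tape=yxy[x]___   (q3,x)→(q1,z,-1)
state=q1 head=2 tape=yx[y]z___   (q1,y)→(q2,x,+1)
state=q2 head=3 tape=yxx[z]___   (q2,z)→(q1,z,+1)
state=q1 head=4 tape=yxxz[_]__   (q1,_)→(q3,x,+1)
state=q3 head=5 tape=yxxzx[_]_   (q3,_)→(qH,_,+1)
state=qH head=6 tape=yxxzx_[_]
Cell 4 holds x when M halts.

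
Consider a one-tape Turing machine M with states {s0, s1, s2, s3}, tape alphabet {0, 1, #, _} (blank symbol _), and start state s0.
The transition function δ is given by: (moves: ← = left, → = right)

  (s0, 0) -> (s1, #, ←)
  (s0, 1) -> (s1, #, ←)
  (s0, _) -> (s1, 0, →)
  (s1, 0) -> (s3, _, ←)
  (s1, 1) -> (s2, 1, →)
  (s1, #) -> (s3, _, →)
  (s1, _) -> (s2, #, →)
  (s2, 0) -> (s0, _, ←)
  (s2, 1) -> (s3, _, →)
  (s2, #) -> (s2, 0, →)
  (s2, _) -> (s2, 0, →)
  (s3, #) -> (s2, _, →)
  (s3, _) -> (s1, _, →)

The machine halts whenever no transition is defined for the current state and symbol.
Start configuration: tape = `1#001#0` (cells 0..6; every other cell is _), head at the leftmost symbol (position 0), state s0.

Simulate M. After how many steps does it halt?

state=s0 head=0 tape=_[1]#001#0   (s0,1)→(s1,#,←)
state=s1 head=-1 tape=[_]##001#0   (s1,_)→(s2,#,→)
state=s2 head=0 tape=#[#]#001#0   (s2,#)→(s2,0,→)
state=s2 head=1 tape=#0[#]001#0   (s2,#)→(s2,0,→)
state=s2 head=2 tape=#00[0]01#0   (s2,0)→(s0,_,←)
state=s0 head=1 tape=#0[0]_01#0   (s0,0)→(s1,#,←)
state=s1 head=0 tape=#[0]#_01#0   (s1,0)→(s3,_,←)
state=s3 head=-1 tape=[#]_#_01#0   (s3,#)→(s2,_,→)
state=s2 head=0 tape=_[_]#_01#0   (s2,_)→(s2,0,→)
state=s2 head=1 tape=_0[#]_01#0   (s2,#)→(s2,0,→)
state=s2 head=2 tape=_00[_]01#0   (s2,_)→(s2,0,→)
state=s2 head=3 tape=_000[0]1#0   (s2,0)→(s0,_,←)
state=s0 head=2 tape=_00[0]_1#0   (s0,0)→(s1,#,←)
state=s1 head=1 tape=_0[0]#_1#0   (s1,0)→(s3,_,←)
state=s3 head=0 tape=_[0]_#_1#0
M halts after 14 transitions.

14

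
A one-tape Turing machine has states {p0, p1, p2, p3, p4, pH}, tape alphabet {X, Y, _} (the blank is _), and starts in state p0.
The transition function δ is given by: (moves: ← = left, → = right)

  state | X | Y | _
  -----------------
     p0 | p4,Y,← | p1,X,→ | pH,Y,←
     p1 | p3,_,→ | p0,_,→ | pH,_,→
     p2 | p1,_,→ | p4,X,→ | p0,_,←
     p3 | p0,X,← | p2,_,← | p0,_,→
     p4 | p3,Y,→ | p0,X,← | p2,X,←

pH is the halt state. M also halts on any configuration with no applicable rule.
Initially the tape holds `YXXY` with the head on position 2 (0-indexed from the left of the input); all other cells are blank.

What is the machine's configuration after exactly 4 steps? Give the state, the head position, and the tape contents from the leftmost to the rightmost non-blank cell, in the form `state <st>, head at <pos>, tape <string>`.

state p4, head at 2, tape YX_Y

p0 | YX[X]Y   read X → write Y, move ←, go to p4
p4 | Y[X]YY   read X → write Y, move →, go to p3
p3 | YY[Y]Y   read Y → write _, move ←, go to p2
p2 | Y[Y]_Y   read Y → write X, move →, go to p4
p4 | YX[_]Y
After 4 steps: state p4, head at 2, tape YX_Y.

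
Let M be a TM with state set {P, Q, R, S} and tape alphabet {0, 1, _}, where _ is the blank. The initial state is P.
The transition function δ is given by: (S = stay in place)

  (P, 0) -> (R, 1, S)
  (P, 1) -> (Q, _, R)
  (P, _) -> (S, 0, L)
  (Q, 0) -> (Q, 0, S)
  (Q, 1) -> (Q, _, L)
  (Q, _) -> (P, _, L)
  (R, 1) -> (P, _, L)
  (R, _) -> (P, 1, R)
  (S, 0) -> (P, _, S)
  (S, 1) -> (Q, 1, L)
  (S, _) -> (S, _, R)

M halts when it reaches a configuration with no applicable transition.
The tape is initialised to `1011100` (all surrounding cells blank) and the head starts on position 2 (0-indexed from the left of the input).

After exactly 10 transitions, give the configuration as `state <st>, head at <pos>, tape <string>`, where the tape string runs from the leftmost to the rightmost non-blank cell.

state P, head at 0, tape 100

state=P head=2 tape=_10[1]1100   (P,1)→(Q,_,R)
state=Q head=3 tape=_10_[1]100   (Q,1)→(Q,_,L)
state=Q head=2 tape=_10[_]_100   (Q,_)→(P,_,L)
state=P head=1 tape=_1[0]__100   (P,0)→(R,1,S)
state=R head=1 tape=_1[1]__100   (R,1)→(P,_,L)
state=P head=0 tape=_[1]___100   (P,1)→(Q,_,R)
state=Q head=1 tape=__[_]__100   (Q,_)→(P,_,L)
state=P head=0 tape=_[_]___100   (P,_)→(S,0,L)
state=S head=-1 tape=[_]0___100   (S,_)→(S,_,R)
state=S head=0 tape=_[0]___100   (S,0)→(P,_,S)
state=P head=0 tape=_[_]___100
After 10 steps: state P, head at 0, tape 100.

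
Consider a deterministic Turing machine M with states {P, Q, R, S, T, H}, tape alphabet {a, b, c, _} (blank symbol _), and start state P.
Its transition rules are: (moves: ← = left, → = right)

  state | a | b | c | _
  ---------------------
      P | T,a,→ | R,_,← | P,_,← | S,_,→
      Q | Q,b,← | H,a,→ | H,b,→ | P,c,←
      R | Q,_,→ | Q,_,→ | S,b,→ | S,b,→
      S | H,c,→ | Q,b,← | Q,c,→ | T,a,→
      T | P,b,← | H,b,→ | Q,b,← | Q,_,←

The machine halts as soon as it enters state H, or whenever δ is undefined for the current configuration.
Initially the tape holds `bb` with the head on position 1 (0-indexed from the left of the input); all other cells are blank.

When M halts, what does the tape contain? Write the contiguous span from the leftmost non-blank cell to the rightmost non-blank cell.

cab

state=P head=1 tape=_b[b]_   (P,b)→(R,_,←)
state=R head=0 tape=_[b]__   (R,b)→(Q,_,→)
state=Q head=1 tape=__[_]_   (Q,_)→(P,c,←)
state=P head=0 tape=_[_]c_   (P,_)→(S,_,→)
state=S head=1 tape=__[c]_   (S,c)→(Q,c,→)
state=Q head=2 tape=__c[_]   (Q,_)→(P,c,←)
state=P head=1 tape=__[c]c   (P,c)→(P,_,←)
state=P head=0 tape=_[_]_c   (P,_)→(S,_,→)
state=S head=1 tape=__[_]c   (S,_)→(T,a,→)
state=T head=2 tape=__a[c]   (T,c)→(Q,b,←)
state=Q head=1 tape=__[a]b   (Q,a)→(Q,b,←)
state=Q head=0 tape=_[_]bb   (Q,_)→(P,c,←)
state=P head=-1 tape=[_]cbb   (P,_)→(S,_,→)
state=S head=0 tape=_[c]bb   (S,c)→(Q,c,→)
state=Q head=1 tape=_c[b]b   (Q,b)→(H,a,→)
state=H head=2 tape=_ca[b]
The non-blank tape span at halt is cab.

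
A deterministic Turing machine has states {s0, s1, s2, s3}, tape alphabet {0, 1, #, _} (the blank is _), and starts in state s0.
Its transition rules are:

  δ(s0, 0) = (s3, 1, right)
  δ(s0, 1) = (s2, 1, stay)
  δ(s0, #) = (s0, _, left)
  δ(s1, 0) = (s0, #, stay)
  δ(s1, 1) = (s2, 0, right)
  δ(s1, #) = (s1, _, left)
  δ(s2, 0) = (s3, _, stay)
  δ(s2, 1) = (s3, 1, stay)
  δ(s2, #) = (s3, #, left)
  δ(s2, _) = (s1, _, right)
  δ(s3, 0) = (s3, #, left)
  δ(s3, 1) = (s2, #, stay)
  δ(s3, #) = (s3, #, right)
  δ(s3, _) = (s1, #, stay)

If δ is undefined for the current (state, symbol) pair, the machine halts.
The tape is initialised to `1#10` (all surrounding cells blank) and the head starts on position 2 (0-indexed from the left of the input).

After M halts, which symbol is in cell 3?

s0 | 1#[1]0_   read 1 → write 1, move stay, go to s2
s2 | 1#[1]0_   read 1 → write 1, move stay, go to s3
s3 | 1#[1]0_   read 1 → write #, move stay, go to s2
s2 | 1#[#]0_   read # → write #, move left, go to s3
s3 | 1[#]#0_   read # → write #, move right, go to s3
s3 | 1#[#]0_   read # → write #, move right, go to s3
s3 | 1##[0]_   read 0 → write #, move left, go to s3
s3 | 1#[#]#_   read # → write #, move right, go to s3
s3 | 1##[#]_   read # → write #, move right, go to s3
s3 | 1###[_]   read _ → write #, move stay, go to s1
s1 | 1###[#]   read # → write _, move left, go to s1
s1 | 1##[#]_   read # → write _, move left, go to s1
s1 | 1#[#]__   read # → write _, move left, go to s1
s1 | 1[#]___   read # → write _, move left, go to s1
s1 | [1]____   read 1 → write 0, move right, go to s2
s2 | 0[_]___   read _ → write _, move right, go to s1
s1 | 0_[_]__
Cell 3 holds _ when M halts.

_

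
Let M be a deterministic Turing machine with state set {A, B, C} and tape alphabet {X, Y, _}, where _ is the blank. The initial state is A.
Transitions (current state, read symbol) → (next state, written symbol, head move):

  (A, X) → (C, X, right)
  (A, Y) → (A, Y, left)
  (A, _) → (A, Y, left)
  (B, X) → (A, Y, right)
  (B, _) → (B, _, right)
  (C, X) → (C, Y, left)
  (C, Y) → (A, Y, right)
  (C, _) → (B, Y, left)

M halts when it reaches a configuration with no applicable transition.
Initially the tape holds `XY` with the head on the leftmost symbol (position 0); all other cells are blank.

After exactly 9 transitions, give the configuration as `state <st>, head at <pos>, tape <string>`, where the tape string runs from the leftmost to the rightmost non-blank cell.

state=A head=0 tape=[X]Y_   (A,X)→(C,X,right)
state=C head=1 tape=X[Y]_   (C,Y)→(A,Y,right)
state=A head=2 tape=XY[_]   (A,_)→(A,Y,left)
state=A head=1 tape=X[Y]Y   (A,Y)→(A,Y,left)
state=A head=0 tape=[X]YY   (A,X)→(C,X,right)
state=C head=1 tape=X[Y]Y   (C,Y)→(A,Y,right)
state=A head=2 tape=XY[Y]   (A,Y)→(A,Y,left)
state=A head=1 tape=X[Y]Y   (A,Y)→(A,Y,left)
state=A head=0 tape=[X]YY   (A,X)→(C,X,right)
state=C head=1 tape=X[Y]Y
After 9 steps: state C, head at 1, tape XYY.

state C, head at 1, tape XYY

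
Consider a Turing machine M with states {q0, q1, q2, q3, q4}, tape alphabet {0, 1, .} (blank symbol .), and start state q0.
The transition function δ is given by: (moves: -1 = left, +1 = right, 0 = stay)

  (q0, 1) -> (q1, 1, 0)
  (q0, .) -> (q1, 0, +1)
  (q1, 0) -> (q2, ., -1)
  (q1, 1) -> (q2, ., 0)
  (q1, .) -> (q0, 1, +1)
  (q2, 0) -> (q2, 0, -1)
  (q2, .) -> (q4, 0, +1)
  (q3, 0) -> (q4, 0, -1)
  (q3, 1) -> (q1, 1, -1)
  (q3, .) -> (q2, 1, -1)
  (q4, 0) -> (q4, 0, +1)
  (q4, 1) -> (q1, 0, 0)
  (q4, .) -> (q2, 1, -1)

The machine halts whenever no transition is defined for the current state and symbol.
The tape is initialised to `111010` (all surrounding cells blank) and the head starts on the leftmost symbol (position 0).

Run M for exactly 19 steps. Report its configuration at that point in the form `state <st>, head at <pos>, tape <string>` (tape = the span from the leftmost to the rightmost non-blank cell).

state q2, head at -3, tape 000.1010

q0 | ...[1]11010   read 1 → write 1, move 0, go to q1
q1 | ...[1]11010   read 1 → write ., move 0, go to q2
q2 | ...[.]11010   read . → write 0, move +1, go to q4
q4 | ...0[1]1010   read 1 → write 0, move 0, go to q1
q1 | ...0[0]1010   read 0 → write ., move -1, go to q2
q2 | ...[0].1010   read 0 → write 0, move -1, go to q2
q2 | ..[.]0.1010   read . → write 0, move +1, go to q4
q4 | ..0[0].1010   read 0 → write 0, move +1, go to q4
q4 | ..00[.]1010   read . → write 1, move -1, go to q2
q2 | ..0[0]11010   read 0 → write 0, move -1, go to q2
q2 | ..[0]011010   read 0 → write 0, move -1, go to q2
q2 | .[.]0011010   read . → write 0, move +1, go to q4
q4 | .0[0]011010   read 0 → write 0, move +1, go to q4
q4 | .00[0]11010   read 0 → write 0, move +1, go to q4
q4 | .000[1]1010   read 1 → write 0, move 0, go to q1
q1 | .000[0]1010   read 0 → write ., move -1, go to q2
q2 | .00[0].1010   read 0 → write 0, move -1, go to q2
q2 | .0[0]0.1010   read 0 → write 0, move -1, go to q2
q2 | .[0]00.1010   read 0 → write 0, move -1, go to q2
q2 | [.]000.1010
After 19 steps: state q2, head at -3, tape 000.1010.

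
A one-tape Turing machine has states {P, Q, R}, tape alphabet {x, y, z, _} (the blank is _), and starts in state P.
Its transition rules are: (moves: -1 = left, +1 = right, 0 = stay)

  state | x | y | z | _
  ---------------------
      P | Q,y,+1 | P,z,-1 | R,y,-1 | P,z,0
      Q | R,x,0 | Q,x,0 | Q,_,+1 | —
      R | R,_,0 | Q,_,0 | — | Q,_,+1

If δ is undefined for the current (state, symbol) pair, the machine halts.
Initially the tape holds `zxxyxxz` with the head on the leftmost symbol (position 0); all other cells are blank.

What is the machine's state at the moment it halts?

P | _[z]xxyxxz_   read z → write y, move -1, go to R
R | [_]yxxyxxz_   read _ → write _, move +1, go to Q
Q | _[y]xxyxxz_   read y → write x, move 0, go to Q
Q | _[x]xxyxxz_   read x → write x, move 0, go to R
R | _[x]xxyxxz_   read x → write _, move 0, go to R
R | _[_]xxyxxz_   read _ → write _, move +1, go to Q
Q | __[x]xyxxz_   read x → write x, move 0, go to R
R | __[x]xyxxz_   read x → write _, move 0, go to R
R | __[_]xyxxz_   read _ → write _, move +1, go to Q
Q | ___[x]yxxz_   read x → write x, move 0, go to R
R | ___[x]yxxz_   read x → write _, move 0, go to R
R | ___[_]yxxz_   read _ → write _, move +1, go to Q
Q | ____[y]xxz_   read y → write x, move 0, go to Q
Q | ____[x]xxz_   read x → write x, move 0, go to R
R | ____[x]xxz_   read x → write _, move 0, go to R
R | ____[_]xxz_   read _ → write _, move +1, go to Q
Q | _____[x]xz_   read x → write x, move 0, go to R
R | _____[x]xz_   read x → write _, move 0, go to R
R | _____[_]xz_   read _ → write _, move +1, go to Q
Q | ______[x]z_   read x → write x, move 0, go to R
R | ______[x]z_   read x → write _, move 0, go to R
R | ______[_]z_   read _ → write _, move +1, go to Q
Q | _______[z]_   read z → write _, move +1, go to Q
Q | ________[_]
No transition is defined for (Q, _); M halts in state Q.

Q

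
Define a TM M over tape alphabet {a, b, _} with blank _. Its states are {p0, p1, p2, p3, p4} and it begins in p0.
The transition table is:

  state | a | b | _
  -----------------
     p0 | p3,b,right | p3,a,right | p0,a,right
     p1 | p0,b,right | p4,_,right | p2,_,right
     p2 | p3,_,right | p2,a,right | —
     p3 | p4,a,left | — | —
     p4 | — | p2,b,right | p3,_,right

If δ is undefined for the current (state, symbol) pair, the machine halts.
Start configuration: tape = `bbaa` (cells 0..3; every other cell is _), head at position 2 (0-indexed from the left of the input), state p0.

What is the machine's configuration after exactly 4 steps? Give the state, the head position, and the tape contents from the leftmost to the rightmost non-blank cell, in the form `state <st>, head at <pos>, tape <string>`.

p0 | bb[a]a_   read a → write b, move right, go to p3
p3 | bbb[a]_   read a → write a, move left, go to p4
p4 | bb[b]a_   read b → write b, move right, go to p2
p2 | bbb[a]_   read a → write _, move right, go to p3
p3 | bbb_[_]
After 4 steps: state p3, head at 4, tape bbb.

state p3, head at 4, tape bbb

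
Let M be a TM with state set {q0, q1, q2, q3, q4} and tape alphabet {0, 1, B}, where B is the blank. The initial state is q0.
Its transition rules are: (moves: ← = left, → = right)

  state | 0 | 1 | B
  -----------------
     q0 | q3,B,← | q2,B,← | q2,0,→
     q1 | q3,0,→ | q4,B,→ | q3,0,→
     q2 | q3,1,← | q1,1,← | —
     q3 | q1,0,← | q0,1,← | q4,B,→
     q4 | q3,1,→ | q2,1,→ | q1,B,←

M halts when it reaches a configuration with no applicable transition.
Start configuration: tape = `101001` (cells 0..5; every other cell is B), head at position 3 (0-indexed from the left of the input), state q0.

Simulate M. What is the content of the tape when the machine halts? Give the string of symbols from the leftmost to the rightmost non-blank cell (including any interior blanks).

0B1B1B01

q0 | BB101[0]01   read 0 → write B, move ←, go to q3
q3 | BB10[1]B01   read 1 → write 1, move ←, go to q0
q0 | BB1[0]1B01   read 0 → write B, move ←, go to q3
q3 | BB[1]B1B01   read 1 → write 1, move ←, go to q0
q0 | B[B]1B1B01   read B → write 0, move →, go to q2
q2 | B0[1]B1B01   read 1 → write 1, move ←, go to q1
q1 | B[0]1B1B01   read 0 → write 0, move →, go to q3
q3 | B0[1]B1B01   read 1 → write 1, move ←, go to q0
q0 | B[0]1B1B01   read 0 → write B, move ←, go to q3
q3 | [B]B1B1B01   read B → write B, move →, go to q4
q4 | B[B]1B1B01   read B → write B, move ←, go to q1
q1 | [B]B1B1B01   read B → write 0, move →, go to q3
q3 | 0[B]1B1B01   read B → write B, move →, go to q4
q4 | 0B[1]B1B01   read 1 → write 1, move →, go to q2
q2 | 0B1[B]1B01
The non-blank tape span at halt is 0B1B1B01.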